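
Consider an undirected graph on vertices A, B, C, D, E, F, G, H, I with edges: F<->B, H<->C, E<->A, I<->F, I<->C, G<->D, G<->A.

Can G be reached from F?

Explore from F.
Distance 1: reach B, I.
Distance 2: reach C.
Distance 3: reach H.
The search is exhausted without reaching G; it lies in a different component.

No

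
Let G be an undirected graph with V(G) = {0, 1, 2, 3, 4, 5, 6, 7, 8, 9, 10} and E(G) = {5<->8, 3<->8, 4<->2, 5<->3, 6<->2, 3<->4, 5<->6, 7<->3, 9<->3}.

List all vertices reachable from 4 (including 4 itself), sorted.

Start at 4.
Its neighbours: 2, 3.
Then their neighbours: 5, 6, 7, 8, 9.
Nothing further is reachable.

2, 3, 4, 5, 6, 7, 8, 9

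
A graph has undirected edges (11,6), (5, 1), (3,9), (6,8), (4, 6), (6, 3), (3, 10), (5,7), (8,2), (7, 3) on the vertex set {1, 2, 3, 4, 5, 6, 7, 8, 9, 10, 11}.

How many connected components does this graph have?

From 1: component {1, 2, 3, 4, 5, 6, 7, 8, 9, 10, 11}.
That's 1 component.

1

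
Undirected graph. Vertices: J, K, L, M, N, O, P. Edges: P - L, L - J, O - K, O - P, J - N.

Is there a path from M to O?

No

M has no edges, so nothing is reachable from it.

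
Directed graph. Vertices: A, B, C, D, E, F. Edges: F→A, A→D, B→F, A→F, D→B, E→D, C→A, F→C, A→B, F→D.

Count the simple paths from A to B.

A→B
A→D→B
A→F→D→B

3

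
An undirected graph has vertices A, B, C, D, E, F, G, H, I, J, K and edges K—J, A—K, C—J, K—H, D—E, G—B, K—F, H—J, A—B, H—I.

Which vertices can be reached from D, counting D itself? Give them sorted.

Start at D.
Its neighbours: E.
Nothing further is reachable.

D, E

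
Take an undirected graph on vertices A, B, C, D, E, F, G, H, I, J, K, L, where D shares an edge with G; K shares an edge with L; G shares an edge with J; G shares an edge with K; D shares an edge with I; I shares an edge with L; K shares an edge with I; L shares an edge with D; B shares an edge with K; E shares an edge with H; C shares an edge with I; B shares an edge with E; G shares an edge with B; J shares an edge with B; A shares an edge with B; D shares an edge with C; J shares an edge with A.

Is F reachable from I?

No

Explore from I.
Distance 1: reach C, D, K, L.
Distance 2: reach B, G.
Distance 3: reach A, E, J.
Distance 4: reach H.
The search is exhausted without reaching F; it lies in a different component.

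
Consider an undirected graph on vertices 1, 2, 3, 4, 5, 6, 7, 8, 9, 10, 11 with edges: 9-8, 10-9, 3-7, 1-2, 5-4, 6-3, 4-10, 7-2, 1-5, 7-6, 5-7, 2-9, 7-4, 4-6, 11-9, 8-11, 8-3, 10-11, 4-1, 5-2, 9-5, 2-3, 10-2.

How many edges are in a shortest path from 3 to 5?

Distance 0: 3.
Distance 1: 2, 6, 7, 8.
Distance 2: 1, 4, 5, 9, 10, 11 — contains 5.

2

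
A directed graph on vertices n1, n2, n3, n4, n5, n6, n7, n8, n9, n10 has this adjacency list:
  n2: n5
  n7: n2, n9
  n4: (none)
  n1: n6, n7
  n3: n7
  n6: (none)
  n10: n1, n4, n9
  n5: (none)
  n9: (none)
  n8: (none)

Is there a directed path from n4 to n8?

n4 has no outgoing edges, so nothing is reachable from it.

No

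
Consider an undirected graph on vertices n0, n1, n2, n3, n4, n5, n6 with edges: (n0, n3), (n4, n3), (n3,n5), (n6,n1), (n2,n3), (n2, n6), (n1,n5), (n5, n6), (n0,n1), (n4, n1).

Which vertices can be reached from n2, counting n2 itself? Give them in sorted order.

Start at n2.
Its neighbours: n3, n6.
Then their neighbours: n0, n1, n4, n5.
Every vertex is now reached.

n0, n1, n2, n3, n4, n5, n6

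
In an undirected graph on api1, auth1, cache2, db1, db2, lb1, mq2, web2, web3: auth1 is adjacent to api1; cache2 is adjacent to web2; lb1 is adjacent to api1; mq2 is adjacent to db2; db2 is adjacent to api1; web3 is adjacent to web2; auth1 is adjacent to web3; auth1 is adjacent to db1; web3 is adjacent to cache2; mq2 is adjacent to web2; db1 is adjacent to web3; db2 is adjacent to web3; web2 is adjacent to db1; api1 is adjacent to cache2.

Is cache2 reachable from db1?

Yes

Explore from db1.
Distance 1: reach auth1, web2, web3.
Distance 2: reach api1, cache2, db2, mq2.
Found cache2.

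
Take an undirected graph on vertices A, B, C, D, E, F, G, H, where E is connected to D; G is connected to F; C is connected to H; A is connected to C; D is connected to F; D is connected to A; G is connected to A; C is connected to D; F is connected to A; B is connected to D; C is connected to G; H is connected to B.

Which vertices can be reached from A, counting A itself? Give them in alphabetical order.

Start at A.
Its neighbours: C, D, F, G.
Then their neighbours: B, E, H.
Every vertex is now reached.

A, B, C, D, E, F, G, H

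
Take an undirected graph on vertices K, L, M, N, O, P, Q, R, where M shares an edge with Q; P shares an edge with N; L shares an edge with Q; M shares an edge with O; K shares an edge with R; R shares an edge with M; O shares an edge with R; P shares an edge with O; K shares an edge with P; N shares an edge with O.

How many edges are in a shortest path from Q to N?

3

Distance 0: Q.
Distance 1: L, M.
Distance 2: O, R.
Distance 3: K, N, P — contains N.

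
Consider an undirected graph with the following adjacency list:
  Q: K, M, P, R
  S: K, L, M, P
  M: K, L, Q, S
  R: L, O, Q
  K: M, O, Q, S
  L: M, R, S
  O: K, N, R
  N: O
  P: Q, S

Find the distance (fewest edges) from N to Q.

3

Distance 0: N.
Distance 1: O.
Distance 2: K, R.
Distance 3: L, M, Q, S — contains Q.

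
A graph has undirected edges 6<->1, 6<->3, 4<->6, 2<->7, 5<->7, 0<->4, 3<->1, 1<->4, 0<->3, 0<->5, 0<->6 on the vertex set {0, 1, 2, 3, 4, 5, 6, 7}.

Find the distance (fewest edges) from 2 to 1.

5

Distance 0: 2.
Distance 1: 7.
Distance 2: 5.
Distance 3: 0.
Distance 4: 3, 4, 6.
Distance 5: 1 — contains 1.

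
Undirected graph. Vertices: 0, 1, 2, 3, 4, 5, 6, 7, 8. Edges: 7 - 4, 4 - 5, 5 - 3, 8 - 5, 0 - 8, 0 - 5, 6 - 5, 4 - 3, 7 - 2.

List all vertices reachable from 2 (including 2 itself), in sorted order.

Start at 2.
Its neighbours: 7.
Then their neighbours: 4.
Then next layer: 3, 5.
Then next layer: 0, 6, 8.
Nothing further is reachable.

0, 2, 3, 4, 5, 6, 7, 8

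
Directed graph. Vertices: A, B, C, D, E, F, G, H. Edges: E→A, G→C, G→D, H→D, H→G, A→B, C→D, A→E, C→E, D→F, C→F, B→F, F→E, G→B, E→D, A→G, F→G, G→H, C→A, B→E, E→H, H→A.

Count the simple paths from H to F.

20

H→A→B→E→D→F
H→A→B→F
H→A→E→D→F
H→A→G→B→E→D→F
H→A→G→B→F
H→A→G→C→D→F
H→A→G→C→E→D→F
H→A→G→C→F
... and 12 more.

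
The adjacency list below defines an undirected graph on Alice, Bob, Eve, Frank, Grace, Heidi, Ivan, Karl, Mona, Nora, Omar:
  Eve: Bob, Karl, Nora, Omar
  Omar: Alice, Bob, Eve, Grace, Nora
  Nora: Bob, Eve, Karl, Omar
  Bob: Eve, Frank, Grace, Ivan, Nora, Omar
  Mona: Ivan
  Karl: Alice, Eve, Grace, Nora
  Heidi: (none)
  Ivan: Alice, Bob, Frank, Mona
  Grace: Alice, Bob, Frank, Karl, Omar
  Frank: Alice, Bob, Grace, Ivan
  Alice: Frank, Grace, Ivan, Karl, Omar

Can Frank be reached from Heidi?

Heidi has no edges, so nothing is reachable from it.

No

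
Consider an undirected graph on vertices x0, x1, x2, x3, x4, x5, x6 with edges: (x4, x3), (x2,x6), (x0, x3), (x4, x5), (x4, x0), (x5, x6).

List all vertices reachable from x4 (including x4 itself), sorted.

x0, x2, x3, x4, x5, x6

Start at x4.
Its neighbours: x0, x3, x5.
Then their neighbours: x6.
Then next layer: x2.
Nothing further is reachable.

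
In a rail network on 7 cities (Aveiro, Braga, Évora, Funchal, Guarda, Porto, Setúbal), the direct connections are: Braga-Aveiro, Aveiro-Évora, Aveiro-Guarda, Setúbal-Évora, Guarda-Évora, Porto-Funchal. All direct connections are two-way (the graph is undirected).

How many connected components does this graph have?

From Aveiro: component {Aveiro, Braga, Évora, Guarda, Setúbal}.
From Funchal: component {Funchal, Porto}.
That's 2 components.

2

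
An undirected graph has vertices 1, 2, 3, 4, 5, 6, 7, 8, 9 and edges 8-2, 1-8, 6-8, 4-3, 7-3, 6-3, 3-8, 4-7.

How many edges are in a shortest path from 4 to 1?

3

Distance 0: 4.
Distance 1: 3, 7.
Distance 2: 6, 8.
Distance 3: 1, 2 — contains 1.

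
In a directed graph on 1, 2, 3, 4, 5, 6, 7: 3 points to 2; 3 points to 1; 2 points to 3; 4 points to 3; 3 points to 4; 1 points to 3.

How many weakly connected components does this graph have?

From 1: component {1, 2, 3, 4}.
From 5: component {5}.
From 6: component {6}.
From 7: component {7}.
That's 4 components.

4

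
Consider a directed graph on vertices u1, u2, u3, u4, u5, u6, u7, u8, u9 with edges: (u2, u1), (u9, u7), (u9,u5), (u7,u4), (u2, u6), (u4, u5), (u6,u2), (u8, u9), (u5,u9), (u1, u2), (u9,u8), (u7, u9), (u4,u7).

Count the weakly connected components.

From u1: component {u1, u2, u6}.
From u3: component {u3}.
From u4: component {u4, u5, u7, u8, u9}.
That's 3 components.

3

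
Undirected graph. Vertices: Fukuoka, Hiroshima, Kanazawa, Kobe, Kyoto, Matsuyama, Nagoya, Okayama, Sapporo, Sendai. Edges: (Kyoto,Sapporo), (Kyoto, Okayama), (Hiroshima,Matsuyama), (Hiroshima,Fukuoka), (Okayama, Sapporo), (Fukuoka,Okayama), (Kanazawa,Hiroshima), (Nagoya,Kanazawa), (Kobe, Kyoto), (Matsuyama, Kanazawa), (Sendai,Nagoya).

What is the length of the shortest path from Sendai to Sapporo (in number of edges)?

Distance 0: Sendai.
Distance 1: Nagoya.
Distance 2: Kanazawa.
Distance 3: Hiroshima, Matsuyama.
Distance 4: Fukuoka.
Distance 5: Okayama.
Distance 6: Kyoto, Sapporo — contains Sapporo.

6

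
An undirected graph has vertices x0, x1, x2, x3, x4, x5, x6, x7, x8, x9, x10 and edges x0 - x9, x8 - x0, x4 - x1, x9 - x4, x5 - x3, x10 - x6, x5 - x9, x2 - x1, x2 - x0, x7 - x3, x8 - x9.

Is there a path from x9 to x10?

Explore from x9.
Distance 1: reach x0, x4, x5, x8.
Distance 2: reach x1, x2, x3.
Distance 3: reach x7.
The search is exhausted without reaching x10; it lies in a different component.

No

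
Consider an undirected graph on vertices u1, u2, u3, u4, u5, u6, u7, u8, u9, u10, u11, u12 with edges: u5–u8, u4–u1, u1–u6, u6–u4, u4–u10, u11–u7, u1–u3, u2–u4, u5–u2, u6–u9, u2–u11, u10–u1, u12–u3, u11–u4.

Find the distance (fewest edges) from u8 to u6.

4

Distance 0: u8.
Distance 1: u5.
Distance 2: u2.
Distance 3: u4, u11.
Distance 4: u1, u6, u7, u10 — contains u6.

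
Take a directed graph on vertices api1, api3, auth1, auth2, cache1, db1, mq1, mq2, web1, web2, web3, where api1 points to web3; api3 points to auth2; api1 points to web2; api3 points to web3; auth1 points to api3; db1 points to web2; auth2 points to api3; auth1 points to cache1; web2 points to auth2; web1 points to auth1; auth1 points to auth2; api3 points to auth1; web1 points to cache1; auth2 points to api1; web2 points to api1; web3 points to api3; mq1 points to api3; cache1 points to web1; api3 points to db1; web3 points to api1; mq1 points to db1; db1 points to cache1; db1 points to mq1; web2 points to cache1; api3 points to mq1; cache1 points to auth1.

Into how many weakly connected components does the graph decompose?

From api1: component {api1, api3, auth1, auth2, cache1, db1, mq1, web1, web2, web3}.
From mq2: component {mq2}.
That's 2 components.

2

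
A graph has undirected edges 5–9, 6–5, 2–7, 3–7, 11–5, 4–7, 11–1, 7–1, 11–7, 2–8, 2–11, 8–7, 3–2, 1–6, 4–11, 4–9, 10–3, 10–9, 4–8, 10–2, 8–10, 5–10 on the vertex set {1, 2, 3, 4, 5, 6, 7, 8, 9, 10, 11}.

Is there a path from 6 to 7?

Yes

Explore from 6.
Distance 1: reach 1, 5.
Distance 2: reach 7, 9, 10, 11.
Found 7.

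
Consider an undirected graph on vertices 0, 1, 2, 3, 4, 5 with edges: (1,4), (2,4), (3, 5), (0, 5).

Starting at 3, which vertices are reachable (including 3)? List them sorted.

Start at 3.
Its neighbours: 5.
Then their neighbours: 0.
Nothing further is reachable.

0, 3, 5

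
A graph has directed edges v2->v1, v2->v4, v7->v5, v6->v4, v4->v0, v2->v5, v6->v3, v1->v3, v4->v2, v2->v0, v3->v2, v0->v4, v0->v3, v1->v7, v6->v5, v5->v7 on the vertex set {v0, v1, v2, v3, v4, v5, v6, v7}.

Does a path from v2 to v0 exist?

Yes

Explore from v2.
Distance 1: reach v0, v1, v4, v5.
Found v0.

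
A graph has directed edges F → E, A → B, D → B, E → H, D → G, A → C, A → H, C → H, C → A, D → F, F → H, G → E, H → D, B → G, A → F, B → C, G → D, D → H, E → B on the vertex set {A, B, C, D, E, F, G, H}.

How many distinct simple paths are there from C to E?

C→A→B→G→D→F→E
C→A→B→G→E
C→A→F→E
C→A→F→H→D→B→G→E
C→A→F→H→D→G→E
C→A→H→D→B→G→E
C→A→H→D→F→E
C→A→H→D→G→E
C→H→D→B→G→E
C→H→D→F→E
C→H→D→G→E

11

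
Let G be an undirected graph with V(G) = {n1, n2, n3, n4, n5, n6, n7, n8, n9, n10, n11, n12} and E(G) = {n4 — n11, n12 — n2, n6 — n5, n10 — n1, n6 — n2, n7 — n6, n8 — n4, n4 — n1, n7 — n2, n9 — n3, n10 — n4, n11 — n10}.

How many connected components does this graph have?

From n1: component {n1, n4, n8, n10, n11}.
From n2: component {n2, n5, n6, n7, n12}.
From n3: component {n3, n9}.
That's 3 components.

3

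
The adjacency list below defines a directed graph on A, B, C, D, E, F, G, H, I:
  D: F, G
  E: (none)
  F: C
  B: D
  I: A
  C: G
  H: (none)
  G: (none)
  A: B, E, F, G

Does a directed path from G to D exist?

No

G has no outgoing edges, so nothing is reachable from it.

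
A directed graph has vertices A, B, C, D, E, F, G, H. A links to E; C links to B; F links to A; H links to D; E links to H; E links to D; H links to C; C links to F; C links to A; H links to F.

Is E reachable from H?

Explore from H.
Distance 1: reach C, D, F.
Distance 2: reach A, B.
Distance 3: reach E.
Found E.

Yes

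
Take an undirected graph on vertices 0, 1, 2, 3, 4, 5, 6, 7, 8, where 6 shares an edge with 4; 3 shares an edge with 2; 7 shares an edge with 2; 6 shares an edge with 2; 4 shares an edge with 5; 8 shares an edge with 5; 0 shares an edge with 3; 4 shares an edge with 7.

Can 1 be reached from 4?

No

Explore from 4.
Distance 1: reach 5, 6, 7.
Distance 2: reach 2, 8.
Distance 3: reach 3.
Distance 4: reach 0.
The search is exhausted without reaching 1; it lies in a different component.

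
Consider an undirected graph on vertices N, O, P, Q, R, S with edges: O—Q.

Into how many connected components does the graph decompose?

5

From N: component {N}.
From O: component {O, Q}.
From P: component {P}.
From R: component {R}.
From S: component {S}.
That's 5 components.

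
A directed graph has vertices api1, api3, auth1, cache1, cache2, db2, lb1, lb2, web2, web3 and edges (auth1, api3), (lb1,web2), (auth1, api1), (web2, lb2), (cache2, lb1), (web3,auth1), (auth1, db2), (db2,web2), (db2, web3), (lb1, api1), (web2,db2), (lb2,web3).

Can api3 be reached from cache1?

No

cache1 has no outgoing edges, so nothing is reachable from it.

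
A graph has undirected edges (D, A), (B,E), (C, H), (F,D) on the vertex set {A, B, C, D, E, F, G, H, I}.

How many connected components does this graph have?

From A: component {A, D, F}.
From B: component {B, E}.
From C: component {C, H}.
From G: component {G}.
From I: component {I}.
That's 5 components.

5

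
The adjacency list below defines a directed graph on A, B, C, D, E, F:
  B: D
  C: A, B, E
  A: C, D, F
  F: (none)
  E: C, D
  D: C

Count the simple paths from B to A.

B→D→C→A

1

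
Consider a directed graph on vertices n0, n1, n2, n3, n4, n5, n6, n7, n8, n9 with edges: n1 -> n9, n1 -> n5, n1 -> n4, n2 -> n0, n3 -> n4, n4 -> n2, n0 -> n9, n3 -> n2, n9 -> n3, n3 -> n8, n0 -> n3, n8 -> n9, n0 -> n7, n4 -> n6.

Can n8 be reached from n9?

Yes

Explore from n9.
Distance 1: reach n3.
Distance 2: reach n2, n4, n8.
Found n8.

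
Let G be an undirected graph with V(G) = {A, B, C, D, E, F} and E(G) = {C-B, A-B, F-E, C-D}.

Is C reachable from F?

Explore from F.
Distance 1: reach E.
The search is exhausted without reaching C; it lies in a different component.

No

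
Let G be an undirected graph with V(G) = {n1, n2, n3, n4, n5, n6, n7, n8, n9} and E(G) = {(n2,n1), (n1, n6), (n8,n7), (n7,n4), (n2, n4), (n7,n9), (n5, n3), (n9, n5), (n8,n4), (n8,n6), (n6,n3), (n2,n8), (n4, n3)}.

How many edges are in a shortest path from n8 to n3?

Distance 0: n8.
Distance 1: n2, n4, n6, n7.
Distance 2: n1, n3, n9 — contains n3.

2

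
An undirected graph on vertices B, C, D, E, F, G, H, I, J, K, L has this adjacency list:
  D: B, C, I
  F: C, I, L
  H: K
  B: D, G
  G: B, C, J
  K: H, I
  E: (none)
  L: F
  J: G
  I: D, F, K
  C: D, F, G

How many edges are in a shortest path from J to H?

6

Distance 0: J.
Distance 1: G.
Distance 2: B, C.
Distance 3: D, F.
Distance 4: I, L.
Distance 5: K.
Distance 6: H — contains H.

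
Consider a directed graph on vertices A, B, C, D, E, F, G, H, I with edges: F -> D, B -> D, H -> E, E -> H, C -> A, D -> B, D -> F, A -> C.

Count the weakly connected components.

From A: component {A, C}.
From B: component {B, D, F}.
From E: component {E, H}.
From G: component {G}.
From I: component {I}.
That's 5 components.

5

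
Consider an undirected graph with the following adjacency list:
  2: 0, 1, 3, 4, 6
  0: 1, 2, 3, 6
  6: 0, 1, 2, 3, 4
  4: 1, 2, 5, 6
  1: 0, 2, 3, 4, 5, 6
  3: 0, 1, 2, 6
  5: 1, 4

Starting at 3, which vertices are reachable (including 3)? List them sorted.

Start at 3.
Its neighbours: 0, 1, 2, 6.
Then their neighbours: 4, 5.
Every vertex is now reached.

0, 1, 2, 3, 4, 5, 6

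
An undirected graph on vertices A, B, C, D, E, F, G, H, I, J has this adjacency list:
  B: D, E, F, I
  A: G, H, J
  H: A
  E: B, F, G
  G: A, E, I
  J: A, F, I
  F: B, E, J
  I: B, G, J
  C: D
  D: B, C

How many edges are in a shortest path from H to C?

6

Distance 0: H.
Distance 1: A.
Distance 2: G, J.
Distance 3: E, F, I.
Distance 4: B.
Distance 5: D.
Distance 6: C — contains C.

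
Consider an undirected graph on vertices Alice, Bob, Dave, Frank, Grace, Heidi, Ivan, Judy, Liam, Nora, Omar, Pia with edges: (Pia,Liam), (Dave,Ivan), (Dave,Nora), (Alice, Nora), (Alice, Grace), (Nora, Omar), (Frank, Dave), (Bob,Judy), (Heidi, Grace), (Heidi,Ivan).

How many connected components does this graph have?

From Alice: component {Alice, Dave, Frank, Grace, Heidi, Ivan, Nora, Omar}.
From Bob: component {Bob, Judy}.
From Liam: component {Liam, Pia}.
That's 3 components.

3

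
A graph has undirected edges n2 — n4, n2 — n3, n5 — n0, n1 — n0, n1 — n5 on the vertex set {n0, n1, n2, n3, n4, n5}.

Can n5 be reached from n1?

Yes

Explore from n1.
Distance 1: reach n0, n5.
Found n5.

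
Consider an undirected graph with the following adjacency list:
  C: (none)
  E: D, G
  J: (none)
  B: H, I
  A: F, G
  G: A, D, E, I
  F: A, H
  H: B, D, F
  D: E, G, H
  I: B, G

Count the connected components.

3

From A: component {A, B, D, E, F, G, H, I}.
From C: component {C}.
From J: component {J}.
That's 3 components.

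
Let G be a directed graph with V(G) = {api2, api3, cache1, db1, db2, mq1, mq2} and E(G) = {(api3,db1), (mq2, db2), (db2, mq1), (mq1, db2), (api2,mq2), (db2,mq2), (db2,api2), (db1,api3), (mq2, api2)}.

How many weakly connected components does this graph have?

From api2: component {api2, db2, mq1, mq2}.
From api3: component {api3, db1}.
From cache1: component {cache1}.
That's 3 components.

3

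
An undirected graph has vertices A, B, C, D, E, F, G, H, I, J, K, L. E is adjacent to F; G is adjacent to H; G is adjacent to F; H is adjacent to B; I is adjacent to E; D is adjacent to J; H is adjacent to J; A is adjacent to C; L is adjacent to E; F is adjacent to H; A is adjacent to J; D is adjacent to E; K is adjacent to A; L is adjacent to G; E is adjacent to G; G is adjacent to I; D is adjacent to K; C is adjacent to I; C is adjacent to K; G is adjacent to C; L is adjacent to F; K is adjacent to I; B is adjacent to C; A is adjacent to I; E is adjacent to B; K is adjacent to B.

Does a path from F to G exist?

Explore from F.
Distance 1: reach E, G, H, L.
Found G.

Yes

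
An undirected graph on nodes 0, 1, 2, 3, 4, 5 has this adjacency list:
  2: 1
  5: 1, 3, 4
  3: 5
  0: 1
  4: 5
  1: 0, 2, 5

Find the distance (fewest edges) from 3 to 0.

3

Distance 0: 3.
Distance 1: 5.
Distance 2: 1, 4.
Distance 3: 0, 2 — contains 0.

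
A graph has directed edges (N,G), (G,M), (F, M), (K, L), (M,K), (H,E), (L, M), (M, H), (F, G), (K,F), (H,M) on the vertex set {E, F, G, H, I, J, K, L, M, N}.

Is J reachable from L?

No

Explore from L.
Distance 1: reach M.
Distance 2: reach H, K.
Distance 3: reach E, F.
Distance 4: reach G.
The search from L is exhausted; no directed path reaches J.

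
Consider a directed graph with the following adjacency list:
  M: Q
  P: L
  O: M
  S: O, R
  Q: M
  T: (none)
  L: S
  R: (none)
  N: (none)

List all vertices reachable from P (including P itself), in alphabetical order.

Start at P.
Its neighbours: L.
Then their neighbours: S.
Then next layer: O, R.
Then next layer: M.
Then next layer: Q.
Nothing further is reachable.

L, M, O, P, Q, R, S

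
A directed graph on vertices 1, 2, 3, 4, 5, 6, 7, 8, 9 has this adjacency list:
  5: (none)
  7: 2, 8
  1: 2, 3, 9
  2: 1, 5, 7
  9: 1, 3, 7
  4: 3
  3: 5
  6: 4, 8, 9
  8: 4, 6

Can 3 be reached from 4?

Explore from 4.
Distance 1: reach 3.
Found 3.

Yes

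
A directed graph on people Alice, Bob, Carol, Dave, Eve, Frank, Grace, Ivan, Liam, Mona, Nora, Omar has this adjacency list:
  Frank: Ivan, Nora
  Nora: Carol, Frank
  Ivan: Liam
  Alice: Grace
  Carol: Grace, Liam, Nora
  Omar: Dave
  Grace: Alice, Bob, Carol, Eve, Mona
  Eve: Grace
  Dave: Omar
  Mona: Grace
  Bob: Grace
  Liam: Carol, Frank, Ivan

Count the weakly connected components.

2

From Alice: component {Alice, Bob, Carol, Eve, Frank, Grace, Ivan, Liam, Mona, Nora}.
From Dave: component {Dave, Omar}.
That's 2 components.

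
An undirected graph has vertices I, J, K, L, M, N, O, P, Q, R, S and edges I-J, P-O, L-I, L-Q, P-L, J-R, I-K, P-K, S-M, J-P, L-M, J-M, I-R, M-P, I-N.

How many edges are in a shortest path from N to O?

4

Distance 0: N.
Distance 1: I.
Distance 2: J, K, L, R.
Distance 3: M, P, Q.
Distance 4: O, S — contains O.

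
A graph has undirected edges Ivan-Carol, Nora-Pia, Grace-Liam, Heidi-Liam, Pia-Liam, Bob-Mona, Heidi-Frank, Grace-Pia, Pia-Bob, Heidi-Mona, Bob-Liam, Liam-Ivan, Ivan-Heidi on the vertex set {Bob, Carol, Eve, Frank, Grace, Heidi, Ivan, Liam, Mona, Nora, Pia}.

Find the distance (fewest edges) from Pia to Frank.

3

Distance 0: Pia.
Distance 1: Bob, Grace, Liam, Nora.
Distance 2: Heidi, Ivan, Mona.
Distance 3: Carol, Frank — contains Frank.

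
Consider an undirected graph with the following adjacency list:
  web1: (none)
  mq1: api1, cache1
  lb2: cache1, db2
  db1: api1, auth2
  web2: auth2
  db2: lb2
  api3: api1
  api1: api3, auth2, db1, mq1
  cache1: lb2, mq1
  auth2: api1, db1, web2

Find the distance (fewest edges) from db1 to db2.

Distance 0: db1.
Distance 1: api1, auth2.
Distance 2: api3, mq1, web2.
Distance 3: cache1.
Distance 4: lb2.
Distance 5: db2 — contains db2.

5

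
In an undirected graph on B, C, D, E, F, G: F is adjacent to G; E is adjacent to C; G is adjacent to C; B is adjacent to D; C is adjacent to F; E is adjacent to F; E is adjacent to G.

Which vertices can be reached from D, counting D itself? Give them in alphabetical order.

Start at D.
Its neighbours: B.
Nothing further is reachable.

B, D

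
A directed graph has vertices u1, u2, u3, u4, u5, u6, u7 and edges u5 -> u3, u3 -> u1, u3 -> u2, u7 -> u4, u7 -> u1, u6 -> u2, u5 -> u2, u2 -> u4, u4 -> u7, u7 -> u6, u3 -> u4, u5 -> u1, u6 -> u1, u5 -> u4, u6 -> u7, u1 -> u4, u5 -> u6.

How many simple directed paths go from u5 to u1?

13

u5→u1
u5→u2→u4→u7→u1
u5→u2→u4→u7→u6→u1
u5→u3→u1
u5→u3→u2→u4→u7→u1
u5→u3→u2→u4→u7→u6→u1
u5→u3→u4→u7→u1
u5→u3→u4→u7→u6→u1
u5→u4→u7→u1
u5→u4→u7→u6→u1
u5→u6→u1
u5→u6→u2→u4→u7→u1
u5→u6→u7→u1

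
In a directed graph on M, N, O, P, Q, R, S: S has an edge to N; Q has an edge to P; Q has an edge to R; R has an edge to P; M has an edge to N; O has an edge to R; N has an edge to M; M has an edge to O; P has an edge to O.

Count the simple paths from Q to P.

2

Q→P
Q→R→P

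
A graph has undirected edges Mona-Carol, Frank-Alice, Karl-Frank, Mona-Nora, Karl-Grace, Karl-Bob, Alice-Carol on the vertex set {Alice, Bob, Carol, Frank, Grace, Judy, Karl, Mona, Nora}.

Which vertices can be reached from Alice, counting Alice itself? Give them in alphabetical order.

Alice, Bob, Carol, Frank, Grace, Karl, Mona, Nora

Start at Alice.
Its neighbours: Carol, Frank.
Then their neighbours: Karl, Mona.
Then next layer: Bob, Grace, Nora.
Nothing further is reachable.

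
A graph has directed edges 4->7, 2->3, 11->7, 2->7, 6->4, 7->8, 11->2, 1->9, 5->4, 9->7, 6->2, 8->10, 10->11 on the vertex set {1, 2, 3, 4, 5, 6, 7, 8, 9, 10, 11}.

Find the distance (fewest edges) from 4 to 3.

Distance 0: 4.
Distance 1: 7.
Distance 2: 8.
Distance 3: 10.
Distance 4: 11.
Distance 5: 2.
Distance 6: 3 — contains 3.

6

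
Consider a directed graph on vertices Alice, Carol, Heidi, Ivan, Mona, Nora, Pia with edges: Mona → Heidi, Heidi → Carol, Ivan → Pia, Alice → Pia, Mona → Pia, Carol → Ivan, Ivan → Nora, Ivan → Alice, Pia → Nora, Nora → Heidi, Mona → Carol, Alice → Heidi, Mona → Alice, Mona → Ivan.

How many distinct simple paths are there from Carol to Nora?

Carol→Ivan→Alice→Pia→Nora
Carol→Ivan→Nora
Carol→Ivan→Pia→Nora

3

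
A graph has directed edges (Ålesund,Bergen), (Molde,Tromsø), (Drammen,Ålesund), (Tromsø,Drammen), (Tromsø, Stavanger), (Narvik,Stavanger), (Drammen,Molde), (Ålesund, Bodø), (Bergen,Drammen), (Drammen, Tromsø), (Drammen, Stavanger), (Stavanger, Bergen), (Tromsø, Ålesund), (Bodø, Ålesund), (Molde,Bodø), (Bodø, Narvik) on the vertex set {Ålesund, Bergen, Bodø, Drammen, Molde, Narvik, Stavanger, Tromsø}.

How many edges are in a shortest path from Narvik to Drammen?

Distance 0: Narvik.
Distance 1: Stavanger.
Distance 2: Bergen.
Distance 3: Drammen — contains Drammen.

3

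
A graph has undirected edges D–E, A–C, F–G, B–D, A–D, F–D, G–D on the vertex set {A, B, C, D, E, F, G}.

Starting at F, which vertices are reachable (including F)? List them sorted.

A, B, C, D, E, F, G

Start at F.
Its neighbours: D, G.
Then their neighbours: A, B, E.
Then next layer: C.
Every vertex is now reached.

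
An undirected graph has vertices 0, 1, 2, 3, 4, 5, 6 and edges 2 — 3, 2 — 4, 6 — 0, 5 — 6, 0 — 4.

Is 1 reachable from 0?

No

Explore from 0.
Distance 1: reach 4, 6.
Distance 2: reach 2, 5.
Distance 3: reach 3.
The search is exhausted without reaching 1; it lies in a different component.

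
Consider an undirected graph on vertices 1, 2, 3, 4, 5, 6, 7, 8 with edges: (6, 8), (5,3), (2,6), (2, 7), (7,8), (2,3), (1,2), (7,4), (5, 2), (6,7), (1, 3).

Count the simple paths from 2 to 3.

2–1–3
2–3
2–5–3

3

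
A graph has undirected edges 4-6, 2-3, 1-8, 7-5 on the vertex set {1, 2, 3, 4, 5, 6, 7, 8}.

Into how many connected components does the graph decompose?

From 1: component {1, 8}.
From 2: component {2, 3}.
From 4: component {4, 6}.
From 5: component {5, 7}.
That's 4 components.

4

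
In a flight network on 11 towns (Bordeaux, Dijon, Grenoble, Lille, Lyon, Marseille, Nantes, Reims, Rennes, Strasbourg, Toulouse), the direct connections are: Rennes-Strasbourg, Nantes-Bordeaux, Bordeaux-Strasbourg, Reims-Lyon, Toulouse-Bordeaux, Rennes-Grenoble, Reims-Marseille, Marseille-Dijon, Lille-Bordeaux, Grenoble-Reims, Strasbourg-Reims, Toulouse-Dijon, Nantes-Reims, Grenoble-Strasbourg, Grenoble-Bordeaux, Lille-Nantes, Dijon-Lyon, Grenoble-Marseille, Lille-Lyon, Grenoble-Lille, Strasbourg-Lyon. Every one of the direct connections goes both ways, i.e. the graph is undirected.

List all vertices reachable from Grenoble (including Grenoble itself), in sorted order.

Bordeaux, Dijon, Grenoble, Lille, Lyon, Marseille, Nantes, Reims, Rennes, Strasbourg, Toulouse

Start at Grenoble.
Its neighbours: Bordeaux, Lille, Marseille, Reims, Rennes, Strasbourg.
Then their neighbours: Dijon, Lyon, Nantes, Toulouse.
Every vertex is now reached.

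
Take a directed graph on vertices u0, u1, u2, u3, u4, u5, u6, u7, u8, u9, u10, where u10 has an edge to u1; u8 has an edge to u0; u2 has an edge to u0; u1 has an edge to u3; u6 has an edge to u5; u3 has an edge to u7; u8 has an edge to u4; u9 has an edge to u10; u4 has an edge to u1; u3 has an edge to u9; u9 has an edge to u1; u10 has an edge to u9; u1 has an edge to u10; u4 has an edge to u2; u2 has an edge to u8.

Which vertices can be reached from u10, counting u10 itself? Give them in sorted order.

Start at u10.
Its neighbours: u1, u9.
Then their neighbours: u3.
Then next layer: u7.
Nothing further is reachable.

u1, u3, u7, u9, u10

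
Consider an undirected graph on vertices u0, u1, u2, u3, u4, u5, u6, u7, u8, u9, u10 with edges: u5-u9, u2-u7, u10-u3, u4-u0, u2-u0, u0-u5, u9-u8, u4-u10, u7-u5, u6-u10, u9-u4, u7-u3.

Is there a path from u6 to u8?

Yes

Explore from u6.
Distance 1: reach u10.
Distance 2: reach u3, u4.
Distance 3: reach u0, u7, u9.
Distance 4: reach u2, u5, u8.
Found u8.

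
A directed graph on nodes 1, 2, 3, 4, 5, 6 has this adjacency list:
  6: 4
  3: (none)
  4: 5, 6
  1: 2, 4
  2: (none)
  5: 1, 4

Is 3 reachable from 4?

No

Explore from 4.
Distance 1: reach 5, 6.
Distance 2: reach 1.
Distance 3: reach 2.
The search from 4 is exhausted; no directed path reaches 3.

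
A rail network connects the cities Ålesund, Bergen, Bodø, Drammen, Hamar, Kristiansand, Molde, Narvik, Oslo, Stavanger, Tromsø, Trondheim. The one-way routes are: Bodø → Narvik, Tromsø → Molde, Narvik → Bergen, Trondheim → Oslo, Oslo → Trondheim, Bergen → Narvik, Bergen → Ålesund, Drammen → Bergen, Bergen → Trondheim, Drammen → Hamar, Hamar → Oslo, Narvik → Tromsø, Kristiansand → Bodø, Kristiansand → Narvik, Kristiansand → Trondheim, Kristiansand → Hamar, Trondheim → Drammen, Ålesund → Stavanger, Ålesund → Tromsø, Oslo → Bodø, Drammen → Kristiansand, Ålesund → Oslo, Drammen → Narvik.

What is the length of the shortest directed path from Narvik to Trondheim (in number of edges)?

2

Distance 0: Narvik.
Distance 1: Bergen, Tromsø.
Distance 2: Ålesund, Molde, Trondheim — contains Trondheim.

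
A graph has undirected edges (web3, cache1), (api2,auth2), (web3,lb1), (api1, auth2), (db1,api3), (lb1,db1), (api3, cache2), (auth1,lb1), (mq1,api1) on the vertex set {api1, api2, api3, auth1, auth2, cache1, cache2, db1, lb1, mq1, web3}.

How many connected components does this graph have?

2

From api1: component {api1, api2, auth2, mq1}.
From api3: component {api3, auth1, cache1, cache2, db1, lb1, web3}.
That's 2 components.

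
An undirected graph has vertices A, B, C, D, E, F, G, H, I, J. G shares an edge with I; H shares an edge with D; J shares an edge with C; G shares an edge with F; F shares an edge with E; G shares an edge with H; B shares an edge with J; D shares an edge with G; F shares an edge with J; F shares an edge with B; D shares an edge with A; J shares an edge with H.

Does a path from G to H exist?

Yes

Explore from G.
Distance 1: reach D, F, H, I.
Found H.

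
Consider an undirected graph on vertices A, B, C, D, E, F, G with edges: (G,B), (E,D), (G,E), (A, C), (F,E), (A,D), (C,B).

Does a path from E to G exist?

Yes

Explore from E.
Distance 1: reach D, F, G.
Found G.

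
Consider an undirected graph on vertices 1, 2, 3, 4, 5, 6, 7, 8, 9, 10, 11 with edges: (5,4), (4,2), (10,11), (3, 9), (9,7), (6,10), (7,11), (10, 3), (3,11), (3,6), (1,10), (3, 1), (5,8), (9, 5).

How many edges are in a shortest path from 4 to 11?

4

Distance 0: 4.
Distance 1: 2, 5.
Distance 2: 8, 9.
Distance 3: 3, 7.
Distance 4: 1, 6, 10, 11 — contains 11.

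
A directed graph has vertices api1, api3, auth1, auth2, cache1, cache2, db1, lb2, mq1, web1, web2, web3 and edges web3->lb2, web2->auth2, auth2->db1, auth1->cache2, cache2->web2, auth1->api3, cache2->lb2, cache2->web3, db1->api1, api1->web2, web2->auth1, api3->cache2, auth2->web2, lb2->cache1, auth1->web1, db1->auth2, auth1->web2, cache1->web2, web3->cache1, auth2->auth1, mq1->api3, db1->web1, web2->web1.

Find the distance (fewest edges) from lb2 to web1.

3

Distance 0: lb2.
Distance 1: cache1.
Distance 2: web2.
Distance 3: auth1, auth2, web1 — contains web1.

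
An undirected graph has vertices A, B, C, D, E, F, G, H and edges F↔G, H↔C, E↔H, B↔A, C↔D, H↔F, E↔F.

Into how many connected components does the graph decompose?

2

From A: component {A, B}.
From C: component {C, D, E, F, G, H}.
That's 2 components.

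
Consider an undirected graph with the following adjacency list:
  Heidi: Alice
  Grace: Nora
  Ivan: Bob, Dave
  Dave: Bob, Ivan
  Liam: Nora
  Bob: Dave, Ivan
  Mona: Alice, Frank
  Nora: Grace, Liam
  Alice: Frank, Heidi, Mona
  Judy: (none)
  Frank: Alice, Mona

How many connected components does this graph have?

From Alice: component {Alice, Frank, Heidi, Mona}.
From Bob: component {Bob, Dave, Ivan}.
From Grace: component {Grace, Liam, Nora}.
From Judy: component {Judy}.
That's 4 components.

4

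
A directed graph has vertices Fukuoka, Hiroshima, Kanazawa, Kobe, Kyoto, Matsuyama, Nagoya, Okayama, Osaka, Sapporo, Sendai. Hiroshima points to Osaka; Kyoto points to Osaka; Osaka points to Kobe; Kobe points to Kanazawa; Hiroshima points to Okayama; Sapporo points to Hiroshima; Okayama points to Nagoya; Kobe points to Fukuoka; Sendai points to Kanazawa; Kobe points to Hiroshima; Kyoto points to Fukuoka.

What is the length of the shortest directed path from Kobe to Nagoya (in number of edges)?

Distance 0: Kobe.
Distance 1: Fukuoka, Hiroshima, Kanazawa.
Distance 2: Okayama, Osaka.
Distance 3: Nagoya — contains Nagoya.

3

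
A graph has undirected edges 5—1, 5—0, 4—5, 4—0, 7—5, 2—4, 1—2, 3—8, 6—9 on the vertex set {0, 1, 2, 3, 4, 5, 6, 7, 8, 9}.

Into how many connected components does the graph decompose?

3

From 0: component {0, 1, 2, 4, 5, 7}.
From 3: component {3, 8}.
From 6: component {6, 9}.
That's 3 components.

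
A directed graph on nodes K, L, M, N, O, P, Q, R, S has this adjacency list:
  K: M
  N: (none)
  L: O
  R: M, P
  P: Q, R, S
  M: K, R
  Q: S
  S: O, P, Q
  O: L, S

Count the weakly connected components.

From K: component {K, L, M, O, P, Q, R, S}.
From N: component {N}.
That's 2 components.

2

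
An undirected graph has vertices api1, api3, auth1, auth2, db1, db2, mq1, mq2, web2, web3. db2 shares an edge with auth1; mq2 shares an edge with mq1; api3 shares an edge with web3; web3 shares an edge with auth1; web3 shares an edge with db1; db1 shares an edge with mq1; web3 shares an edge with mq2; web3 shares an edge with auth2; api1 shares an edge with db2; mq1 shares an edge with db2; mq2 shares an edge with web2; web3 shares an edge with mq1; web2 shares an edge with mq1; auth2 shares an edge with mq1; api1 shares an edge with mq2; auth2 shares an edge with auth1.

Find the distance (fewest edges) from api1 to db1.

Distance 0: api1.
Distance 1: db2, mq2.
Distance 2: auth1, mq1, web2, web3.
Distance 3: api3, auth2, db1 — contains db1.

3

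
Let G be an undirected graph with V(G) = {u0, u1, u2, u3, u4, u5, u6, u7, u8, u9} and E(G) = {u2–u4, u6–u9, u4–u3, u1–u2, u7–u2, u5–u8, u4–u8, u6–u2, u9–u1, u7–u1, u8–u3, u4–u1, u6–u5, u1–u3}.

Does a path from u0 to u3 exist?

No

u0 has no edges, so nothing is reachable from it.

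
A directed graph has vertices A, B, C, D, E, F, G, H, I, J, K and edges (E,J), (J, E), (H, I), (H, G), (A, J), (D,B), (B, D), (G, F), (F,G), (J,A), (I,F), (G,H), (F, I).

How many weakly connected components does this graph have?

From A: component {A, E, J}.
From B: component {B, D}.
From C: component {C}.
From F: component {F, G, H, I}.
From K: component {K}.
That's 5 components.

5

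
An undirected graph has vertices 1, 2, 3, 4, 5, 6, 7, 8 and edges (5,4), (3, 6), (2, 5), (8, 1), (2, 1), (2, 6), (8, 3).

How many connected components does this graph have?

2

From 1: component {1, 2, 3, 4, 5, 6, 8}.
From 7: component {7}.
That's 2 components.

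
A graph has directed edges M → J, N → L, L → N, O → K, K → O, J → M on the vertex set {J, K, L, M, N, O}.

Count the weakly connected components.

From J: component {J, M}.
From K: component {K, O}.
From L: component {L, N}.
That's 3 components.

3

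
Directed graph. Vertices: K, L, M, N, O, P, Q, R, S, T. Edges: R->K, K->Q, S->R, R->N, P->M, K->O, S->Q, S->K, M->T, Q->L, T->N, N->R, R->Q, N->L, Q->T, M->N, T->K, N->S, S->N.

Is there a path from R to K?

Yes

Explore from R.
Distance 1: reach K, N, Q.
Found K.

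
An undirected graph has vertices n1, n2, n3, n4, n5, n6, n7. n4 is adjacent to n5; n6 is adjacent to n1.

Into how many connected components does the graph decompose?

5

From n1: component {n1, n6}.
From n2: component {n2}.
From n3: component {n3}.
From n4: component {n4, n5}.
From n7: component {n7}.
That's 5 components.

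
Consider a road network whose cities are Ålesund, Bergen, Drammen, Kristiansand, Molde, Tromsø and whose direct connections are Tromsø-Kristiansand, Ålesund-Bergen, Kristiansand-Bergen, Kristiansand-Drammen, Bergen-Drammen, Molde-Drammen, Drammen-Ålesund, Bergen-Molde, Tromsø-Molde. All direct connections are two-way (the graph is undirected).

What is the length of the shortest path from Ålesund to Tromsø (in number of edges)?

3

Distance 0: Ålesund.
Distance 1: Bergen, Drammen.
Distance 2: Kristiansand, Molde.
Distance 3: Tromsø — contains Tromsø.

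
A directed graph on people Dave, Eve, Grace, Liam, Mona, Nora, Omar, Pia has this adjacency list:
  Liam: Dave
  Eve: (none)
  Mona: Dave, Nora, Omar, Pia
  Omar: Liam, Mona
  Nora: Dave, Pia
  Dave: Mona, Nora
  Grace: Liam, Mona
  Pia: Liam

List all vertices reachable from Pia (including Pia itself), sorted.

Dave, Liam, Mona, Nora, Omar, Pia

Start at Pia.
Its neighbours: Liam.
Then their neighbours: Dave.
Then next layer: Mona, Nora.
Then next layer: Omar.
Nothing further is reachable.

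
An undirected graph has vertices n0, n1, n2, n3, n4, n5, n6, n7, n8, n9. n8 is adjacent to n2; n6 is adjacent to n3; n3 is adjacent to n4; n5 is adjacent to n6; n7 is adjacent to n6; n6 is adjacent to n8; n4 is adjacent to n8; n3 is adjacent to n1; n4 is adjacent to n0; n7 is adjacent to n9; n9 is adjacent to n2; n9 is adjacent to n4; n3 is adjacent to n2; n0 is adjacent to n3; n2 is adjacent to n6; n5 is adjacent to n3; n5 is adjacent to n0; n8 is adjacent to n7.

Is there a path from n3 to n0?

Yes

Explore from n3.
Distance 1: reach n0, n1, n2, n4, n5, n6.
Found n0.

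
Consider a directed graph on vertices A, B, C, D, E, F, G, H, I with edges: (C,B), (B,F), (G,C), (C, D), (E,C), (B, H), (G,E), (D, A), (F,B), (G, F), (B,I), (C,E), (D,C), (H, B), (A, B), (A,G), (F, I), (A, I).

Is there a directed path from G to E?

Explore from G.
Distance 1: reach C, E, F.
Found E.

Yes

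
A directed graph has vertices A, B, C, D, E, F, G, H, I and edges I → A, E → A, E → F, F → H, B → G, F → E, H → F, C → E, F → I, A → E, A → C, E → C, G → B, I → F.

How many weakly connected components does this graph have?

From A: component {A, C, E, F, H, I}.
From B: component {B, G}.
From D: component {D}.
That's 3 components.

3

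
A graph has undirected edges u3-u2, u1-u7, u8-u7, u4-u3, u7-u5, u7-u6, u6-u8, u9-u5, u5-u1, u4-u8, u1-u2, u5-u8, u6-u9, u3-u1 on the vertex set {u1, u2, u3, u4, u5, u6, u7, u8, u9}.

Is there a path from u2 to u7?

Yes

Explore from u2.
Distance 1: reach u1, u3.
Distance 2: reach u4, u5, u7.
Found u7.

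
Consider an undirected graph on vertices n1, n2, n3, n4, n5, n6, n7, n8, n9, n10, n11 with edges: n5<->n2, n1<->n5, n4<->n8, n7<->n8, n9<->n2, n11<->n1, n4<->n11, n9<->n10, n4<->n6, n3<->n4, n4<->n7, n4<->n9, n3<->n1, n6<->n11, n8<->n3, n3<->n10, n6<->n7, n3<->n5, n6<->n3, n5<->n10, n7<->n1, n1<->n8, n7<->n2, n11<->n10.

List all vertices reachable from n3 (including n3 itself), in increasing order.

n1, n2, n3, n4, n5, n6, n7, n8, n9, n10, n11

Start at n3.
Its neighbours: n1, n4, n5, n6, n8, n10.
Then their neighbours: n2, n7, n9, n11.
Every vertex is now reached.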